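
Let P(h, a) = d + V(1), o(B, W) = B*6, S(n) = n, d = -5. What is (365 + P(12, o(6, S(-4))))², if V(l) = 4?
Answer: 132496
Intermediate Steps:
o(B, W) = 6*B
P(h, a) = -1 (P(h, a) = -5 + 4 = -1)
(365 + P(12, o(6, S(-4))))² = (365 - 1)² = 364² = 132496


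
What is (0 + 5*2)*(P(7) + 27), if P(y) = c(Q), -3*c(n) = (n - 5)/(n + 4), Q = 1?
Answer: 818/3 ≈ 272.67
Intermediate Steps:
c(n) = -(-5 + n)/(3*(4 + n)) (c(n) = -(n - 5)/(3*(n + 4)) = -(-5 + n)/(3*(4 + n)))
P(y) = 4/15 (P(y) = (5 - 1*1)/(3*(4 + 1)) = (1/3)*(5 - 1)/5 = (1/3)*(1/5)*4 = 4/15)
(0 + 5*2)*(P(7) + 27) = (0 + 5*2)*(4/15 + 27) = (0 + 10)*(409/15) = 10*(409/15) = 818/3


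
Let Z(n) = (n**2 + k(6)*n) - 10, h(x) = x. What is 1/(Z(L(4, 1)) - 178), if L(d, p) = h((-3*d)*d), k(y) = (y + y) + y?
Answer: 1/1252 ≈ 0.00079872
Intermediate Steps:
k(y) = 3*y (k(y) = 2*y + y = 3*y)
L(d, p) = -3*d**2 (L(d, p) = (-3*d)*d = -3*d**2)
Z(n) = -10 + n**2 + 18*n (Z(n) = (n**2 + (3*6)*n) - 10 = (n**2 + 18*n) - 10 = -10 + n**2 + 18*n)
1/(Z(L(4, 1)) - 178) = 1/((-10 + (-3*4**2)**2 + 18*(-3*4**2)) - 178) = 1/((-10 + (-3*16)**2 + 18*(-3*16)) - 178) = 1/((-10 + (-48)**2 + 18*(-48)) - 178) = 1/((-10 + 2304 - 864) - 178) = 1/(1430 - 178) = 1/1252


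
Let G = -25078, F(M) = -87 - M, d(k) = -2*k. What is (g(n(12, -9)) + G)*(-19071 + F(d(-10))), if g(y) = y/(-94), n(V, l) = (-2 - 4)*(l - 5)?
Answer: 22605262024/47 ≈ 4.8096e+8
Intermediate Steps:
n(V, l) = 30 - 6*l (n(V, l) = -6*(-5 + l) = 30 - 6*l)
g(y) = -y/94 (g(y) = y*(-1/94) = -y/94)
(g(n(12, -9)) + G)*(-19071 + F(d(-10))) = (-(30 - 6*(-9))/94 - 25078)*(-19071 + (-87 - (-2)*(-10))) = (-(30 + 54)/94 - 25078)*(-19071 + (-87 - 1*20)) = (-1/94*84 - 25078)*(-19071 + (-87 - 20)) = (-42/47 - 25078)*(-19071 - 107) = -1178708/47*(-19178) = 22605262024/47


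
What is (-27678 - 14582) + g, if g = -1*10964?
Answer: -53224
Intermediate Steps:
g = -10964
(-27678 - 14582) + g = (-27678 - 14582) - 10964 = -42260 - 10964 = -53224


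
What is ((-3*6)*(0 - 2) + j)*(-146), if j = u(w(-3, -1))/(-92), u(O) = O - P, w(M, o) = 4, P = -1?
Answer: -241411/46 ≈ -5248.1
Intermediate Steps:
u(O) = 1 + O (u(O) = O - 1*(-1) = O + 1 = 1 + O)
j = -5/92 (j = (1 + 4)/(-92) = 5*(-1/92) = -5/92 ≈ -0.054348)
((-3*6)*(0 - 2) + j)*(-146) = ((-3*6)*(0 - 2) - 5/92)*(-146) = (-18*(-2) - 5/92)*(-146) = (36 - 5/92)*(-146) = (3307/92)*(-146) = -241411/46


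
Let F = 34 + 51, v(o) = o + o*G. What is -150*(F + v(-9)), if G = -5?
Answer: -18150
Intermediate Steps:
v(o) = -4*o (v(o) = o + o*(-5) = o - 5*o = -4*o)
F = 85
-150*(F + v(-9)) = -150*(85 - 4*(-9)) = -150*(85 + 36) = -150*121 = -18150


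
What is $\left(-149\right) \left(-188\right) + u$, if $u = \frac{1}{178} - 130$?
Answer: $\frac{4962997}{178} \approx 27882.0$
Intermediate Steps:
$u = - \frac{23139}{178}$ ($u = \frac{1}{178} - 130 = - \frac{23139}{178} \approx -129.99$)
$\left(-149\right) \left(-188\right) + u = \left(-149\right) \left(-188\right) - \frac{23139}{178} = 28012 - \frac{23139}{178} = \frac{4962997}{178}$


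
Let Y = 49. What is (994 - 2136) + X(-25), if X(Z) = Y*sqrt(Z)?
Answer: -1142 + 245*I ≈ -1142.0 + 245.0*I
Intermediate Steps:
X(Z) = 49*sqrt(Z)
(994 - 2136) + X(-25) = (994 - 2136) + 49*sqrt(-25) = -1142 + 49*(5*I) = -1142 + 245*I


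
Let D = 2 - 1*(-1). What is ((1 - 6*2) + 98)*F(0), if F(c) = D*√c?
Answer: 0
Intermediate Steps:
D = 3 (D = 2 + 1 = 3)
F(c) = 3*√c
((1 - 6*2) + 98)*F(0) = ((1 - 6*2) + 98)*(3*√0) = ((1 - 12) + 98)*(3*0) = (-11 + 98)*0 = 87*0 = 0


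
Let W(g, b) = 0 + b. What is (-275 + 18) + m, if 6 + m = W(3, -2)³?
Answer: -271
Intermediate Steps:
W(g, b) = b
m = -14 (m = -6 + (-2)³ = -6 - 8 = -14)
(-275 + 18) + m = (-275 + 18) - 14 = -257 - 14 = -271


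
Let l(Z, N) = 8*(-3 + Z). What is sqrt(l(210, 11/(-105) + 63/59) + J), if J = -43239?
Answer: I*sqrt(41583) ≈ 203.92*I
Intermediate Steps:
l(Z, N) = -24 + 8*Z
sqrt(l(210, 11/(-105) + 63/59) + J) = sqrt((-24 + 8*210) - 43239) = sqrt((-24 + 1680) - 43239) = sqrt(1656 - 43239) = sqrt(-41583) = I*sqrt(41583)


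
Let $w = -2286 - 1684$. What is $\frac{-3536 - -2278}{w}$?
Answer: $\frac{629}{1985} \approx 0.31688$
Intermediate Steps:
$w = -3970$ ($w = -2286 - 1684 = -3970$)
$\frac{-3536 - -2278}{w} = \frac{-3536 - -2278}{-3970} = \left(-3536 + 2278\right) \left(- \frac{1}{3970}\right) = \left(-1258\right) \left(- \frac{1}{3970}\right) = \frac{629}{1985}$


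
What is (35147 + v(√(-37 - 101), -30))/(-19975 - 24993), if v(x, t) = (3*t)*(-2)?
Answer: -35327/44968 ≈ -0.78560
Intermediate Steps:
v(x, t) = -6*t
(35147 + v(√(-37 - 101), -30))/(-19975 - 24993) = (35147 - 6*(-30))/(-19975 - 24993) = (35147 + 180)/(-44968) = 35327*(-1/44968) = -35327/44968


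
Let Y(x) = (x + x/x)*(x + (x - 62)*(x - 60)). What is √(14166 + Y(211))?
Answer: √4828686 ≈ 2197.4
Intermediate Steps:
Y(x) = (1 + x)*(x + (-62 + x)*(-60 + x)) (Y(x) = (x + 1)*(x + (-62 + x)*(-60 + x)) = (1 + x)*(x + (-62 + x)*(-60 + x)))
√(14166 + Y(211)) = √(14166 + (3720 + 211³ - 120*211² + 3599*211)) = √(14166 + (3720 + 9393931 - 120*44521 + 759389)) = √(14166 + (3720 + 9393931 - 5342520 + 759389)) = √(14166 + 4814520) = √4828686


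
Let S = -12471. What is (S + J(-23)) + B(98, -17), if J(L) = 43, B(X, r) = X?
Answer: -12330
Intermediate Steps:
(S + J(-23)) + B(98, -17) = (-12471 + 43) + 98 = -12428 + 98 = -12330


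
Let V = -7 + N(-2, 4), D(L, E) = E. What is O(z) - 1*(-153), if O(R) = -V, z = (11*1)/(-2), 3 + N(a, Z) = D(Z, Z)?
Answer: 159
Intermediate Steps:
N(a, Z) = -3 + Z
V = -6 (V = -7 + (-3 + 4) = -7 + 1 = -6)
z = -11/2 (z = 11*(-1/2) = -11/2 ≈ -5.5000)
O(R) = 6 (O(R) = -1*(-6) = 6)
O(z) - 1*(-153) = 6 - 1*(-153) = 6 + 153 = 159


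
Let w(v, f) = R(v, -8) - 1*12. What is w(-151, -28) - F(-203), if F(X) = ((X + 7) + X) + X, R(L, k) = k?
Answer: 582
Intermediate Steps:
F(X) = 7 + 3*X (F(X) = ((7 + X) + X) + X = (7 + 2*X) + X = 7 + 3*X)
w(v, f) = -20 (w(v, f) = -8 - 1*12 = -8 - 12 = -20)
w(-151, -28) - F(-203) = -20 - (7 + 3*(-203)) = -20 - (7 - 609) = -20 - 1*(-602) = -20 + 602 = 582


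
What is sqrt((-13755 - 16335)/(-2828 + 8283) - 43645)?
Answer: I*sqrt(51956379883)/1091 ≈ 208.93*I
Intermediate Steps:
sqrt((-13755 - 16335)/(-2828 + 8283) - 43645) = sqrt(-30090/5455 - 43645) = sqrt(-30090*1/5455 - 43645) = sqrt(-6018/1091 - 43645) = sqrt(-47622713/1091) = I*sqrt(51956379883)/1091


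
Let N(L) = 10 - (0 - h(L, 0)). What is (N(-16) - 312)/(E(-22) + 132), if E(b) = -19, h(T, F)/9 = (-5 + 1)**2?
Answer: -158/113 ≈ -1.3982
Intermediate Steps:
h(T, F) = 144 (h(T, F) = 9*(-5 + 1)**2 = 9*(-4)**2 = 9*16 = 144)
N(L) = 154 (N(L) = 10 - (0 - 1*144) = 10 - (0 - 144) = 10 - 1*(-144) = 10 + 144 = 154)
(N(-16) - 312)/(E(-22) + 132) = (154 - 312)/(-19 + 132) = -158/113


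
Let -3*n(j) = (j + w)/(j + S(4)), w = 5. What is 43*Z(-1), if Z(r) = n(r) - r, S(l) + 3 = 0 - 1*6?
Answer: 731/15 ≈ 48.733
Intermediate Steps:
S(l) = -9 (S(l) = -3 + (0 - 1*6) = -3 + (0 - 6) = -3 - 6 = -9)
n(j) = -(5 + j)/(3*(-9 + j)) (n(j) = -(j + 5)/(3*(j - 9)) = -(5 + j)/(3*(-9 + j)))
Z(r) = -r + (-5 - r)/(3*(-9 + r)) (Z(r) = (-5 - r)/(3*(-9 + r)) - r = -r + (-5 - r)/(3*(-9 + r)))
43*Z(-1) = 43*((-5 - 3*(-1)² + 26*(-1))/(3*(-9 - 1))) = 43*((⅓)*(-5 - 3*1 - 26)/(-10)) = 43*((⅓)*(-⅒)*(-5 - 3 - 26)) = 43*((⅓)*(-⅒)*(-34)) = 43*(17/15) = 731/15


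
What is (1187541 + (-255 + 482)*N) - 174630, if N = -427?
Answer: 915982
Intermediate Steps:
(1187541 + (-255 + 482)*N) - 174630 = (1187541 + (-255 + 482)*(-427)) - 174630 = (1187541 + 227*(-427)) - 174630 = (1187541 - 96929) - 174630 = 1090612 - 174630 = 915982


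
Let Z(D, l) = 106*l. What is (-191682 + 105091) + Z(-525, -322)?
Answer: -120723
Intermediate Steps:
(-191682 + 105091) + Z(-525, -322) = (-191682 + 105091) + 106*(-322) = -86591 - 34132 = -120723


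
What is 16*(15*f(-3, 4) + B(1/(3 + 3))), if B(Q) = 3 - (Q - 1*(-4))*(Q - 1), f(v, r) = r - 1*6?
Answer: -3388/9 ≈ -376.44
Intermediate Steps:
f(v, r) = -6 + r (f(v, r) = r - 6 = -6 + r)
B(Q) = 3 - (-1 + Q)*(4 + Q) (B(Q) = 3 - (Q + 4)*(-1 + Q) = 3 - (4 + Q)*(-1 + Q) = 3 - (-1 + Q)*(4 + Q))
16*(15*f(-3, 4) + B(1/(3 + 3))) = 16*(15*(-6 + 4) + (7 - (1/(3 + 3))² - 3/(3 + 3))) = 16*(15*(-2) + (7 - (1/6)² - 3/6)) = 16*(-30 + (7 - (⅙)² - 3*⅙)) = 16*(-30 + (7 - 1*1/36 - ½)) = 16*(-30 + (7 - 1/36 - ½)) = 16*(-30 + 233/36) = 16*(-847/36) = -3388/9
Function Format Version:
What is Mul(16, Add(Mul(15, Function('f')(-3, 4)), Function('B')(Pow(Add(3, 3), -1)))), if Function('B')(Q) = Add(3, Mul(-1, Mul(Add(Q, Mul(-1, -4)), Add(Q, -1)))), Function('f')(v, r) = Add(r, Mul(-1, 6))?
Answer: Rational(-3388, 9) ≈ -376.44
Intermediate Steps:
Function('f')(v, r) = Add(-6, r) (Function('f')(v, r) = Add(r, -6) = Add(-6, r))
Function('B')(Q) = Add(3, Mul(-1, Add(-1, Q), Add(4, Q))) (Function('B')(Q) = Add(3, Mul(-1, Mul(Add(Q, 4), Add(-1, Q)))) = Add(3, Mul(-1, Mul(Add(4, Q), Add(-1, Q)))) = Add(3, Mul(-1, Mul(Add(-1, Q), Add(4, Q)))) = Add(3, Mul(-1, Add(-1, Q), Add(4, Q))))
Mul(16, Add(Mul(15, Function('f')(-3, 4)), Function('B')(Pow(Add(3, 3), -1)))) = Mul(16, Add(Mul(15, Add(-6, 4)), Add(7, Mul(-1, Pow(Pow(Add(3, 3), -1), 2)), Mul(-3, Pow(Add(3, 3), -1))))) = Mul(16, Add(Mul(15, -2), Add(7, Mul(-1, Pow(Pow(6, -1), 2)), Mul(-3, Pow(6, -1))))) = Mul(16, Add(-30, Add(7, Mul(-1, Pow(Rational(1, 6), 2)), Mul(-3, Rational(1, 6))))) = Mul(16, Add(-30, Add(7, Mul(-1, Rational(1, 36)), Rational(-1, 2)))) = Mul(16, Add(-30, Add(7, Rational(-1, 36), Rational(-1, 2)))) = Mul(16, Add(-30, Rational(233, 36))) = Mul(16, Rational(-847, 36)) = Rational(-3388, 9)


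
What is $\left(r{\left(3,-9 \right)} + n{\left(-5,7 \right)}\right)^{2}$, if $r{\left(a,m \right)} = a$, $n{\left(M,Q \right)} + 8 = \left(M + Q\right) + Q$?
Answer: $16$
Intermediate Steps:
$n{\left(M,Q \right)} = -8 + M + 2 Q$ ($n{\left(M,Q \right)} = -8 + \left(\left(M + Q\right) + Q\right) = -8 + \left(M + 2 Q\right) = -8 + M + 2 Q$)
$\left(r{\left(3,-9 \right)} + n{\left(-5,7 \right)}\right)^{2} = \left(3 - -1\right)^{2} = \left(3 + 1\right)^{2} = 4^{2} = 16$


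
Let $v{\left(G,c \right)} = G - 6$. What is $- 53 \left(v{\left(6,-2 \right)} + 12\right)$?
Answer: $-636$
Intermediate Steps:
$v{\left(G,c \right)} = -6 + G$
$- 53 \left(v{\left(6,-2 \right)} + 12\right) = - 53 \left(\left(-6 + 6\right) + 12\right) = - 53 \left(0 + 12\right) = \left(-53\right) 12 = -636$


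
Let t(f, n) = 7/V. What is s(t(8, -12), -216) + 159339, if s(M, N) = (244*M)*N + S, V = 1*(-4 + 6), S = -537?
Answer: -25662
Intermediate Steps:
V = 2 (V = 1*2 = 2)
t(f, n) = 7/2
s(M, N) = -537 + 244*M*N (s(M, N) = (244*M)*N - 537 = 244*M*N - 537 = -537 + 244*M*N)
s(t(8, -12), -216) + 159339 = (-537 + 244*(7/2)*(-216)) + 159339 = (-537 - 184464) + 159339 = -185001 + 159339 = -25662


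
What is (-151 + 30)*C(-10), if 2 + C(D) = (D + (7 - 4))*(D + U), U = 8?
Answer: -1452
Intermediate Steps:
C(D) = -2 + (3 + D)*(8 + D) (C(D) = -2 + (D + (7 - 4))*(D + 8) = -2 + (D + 3)*(8 + D) = -2 + (3 + D)*(8 + D))
(-151 + 30)*C(-10) = (-151 + 30)*(22 + (-10)² + 11*(-10)) = -121*(22 + 100 - 110) = -121*12 = -1452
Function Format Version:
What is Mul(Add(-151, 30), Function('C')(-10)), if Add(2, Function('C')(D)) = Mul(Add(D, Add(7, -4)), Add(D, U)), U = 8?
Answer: -1452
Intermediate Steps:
Function('C')(D) = Add(-2, Mul(Add(3, D), Add(8, D))) (Function('C')(D) = Add(-2, Mul(Add(D, Add(7, -4)), Add(D, 8))) = Add(-2, Mul(Add(D, 3), Add(8, D))) = Add(-2, Mul(Add(3, D), Add(8, D))))
Mul(Add(-151, 30), Function('C')(-10)) = Mul(Add(-151, 30), Add(22, Pow(-10, 2), Mul(11, -10))) = Mul(-121, Add(22, 100, -110)) = Mul(-121, 12) = -1452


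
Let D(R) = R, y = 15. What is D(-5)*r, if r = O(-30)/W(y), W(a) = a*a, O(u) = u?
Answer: ⅔ ≈ 0.66667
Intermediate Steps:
W(a) = a²
r = -2/15 (r = -30/(15²) = -30/225 = -30*1/225 = -2/15 ≈ -0.13333)
D(-5)*r = -5*(-2/15) = ⅔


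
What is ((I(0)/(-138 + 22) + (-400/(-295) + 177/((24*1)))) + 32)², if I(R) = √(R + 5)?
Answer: 310834195245/187361344 - 19225*√5/27376 ≈ 1657.4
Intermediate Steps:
I(R) = √(5 + R)
((I(0)/(-138 + 22) + (-400/(-295) + 177/((24*1)))) + 32)² = ((√(5 + 0)/(-138 + 22) + (-400/(-295) + 177/((24*1)))) + 32)² = ((√5/(-116) + (-400*(-1/295) + 177/24)) + 32)² = ((√5*(-1/116) + (80/59 + 177*(1/24))) + 32)² = ((-√5/116 + (80/59 + 59/8)) + 32)² = ((-√5/116 + 4121/472) + 32)² = ((4121/472 - √5/116) + 32)² = (19225/472 - √5/116)²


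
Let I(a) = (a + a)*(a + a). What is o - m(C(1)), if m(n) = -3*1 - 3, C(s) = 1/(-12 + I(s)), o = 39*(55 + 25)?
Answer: 3126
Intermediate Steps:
o = 3120 (o = 39*80 = 3120)
I(a) = 4*a² (I(a) = (2*a)*(2*a) = 4*a²)
C(s) = 1/(-12 + 4*s²)
m(n) = -6 (m(n) = -3 - 3 = -6)
o - m(C(1)) = 3120 - 1*(-6) = 3120 + 6 = 3126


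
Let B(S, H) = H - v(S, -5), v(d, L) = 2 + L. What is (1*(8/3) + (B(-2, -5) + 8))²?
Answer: 676/9 ≈ 75.111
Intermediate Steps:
B(S, H) = 3 + H (B(S, H) = H - (2 - 5) = H - 1*(-3) = H + 3 = 3 + H)
(1*(8/3) + (B(-2, -5) + 8))² = (1*(8/3) + ((3 - 5) + 8))² = (1*(8*(⅓)) + (-2 + 8))² = (1*(8/3) + 6)² = (8/3 + 6)² = (26/3)² = 676/9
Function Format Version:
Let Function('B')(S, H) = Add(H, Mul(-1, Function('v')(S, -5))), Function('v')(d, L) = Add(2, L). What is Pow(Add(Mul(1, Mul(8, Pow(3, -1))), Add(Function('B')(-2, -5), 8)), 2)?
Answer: Rational(676, 9) ≈ 75.111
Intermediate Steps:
Function('B')(S, H) = Add(3, H) (Function('B')(S, H) = Add(H, Mul(-1, Add(2, -5))) = Add(H, Mul(-1, -3)) = Add(H, 3) = Add(3, H))
Pow(Add(Mul(1, Mul(8, Pow(3, -1))), Add(Function('B')(-2, -5), 8)), 2) = Pow(Add(Mul(1, Mul(8, Pow(3, -1))), Add(Add(3, -5), 8)), 2) = Pow(Add(Mul(1, Mul(8, Rational(1, 3))), Add(-2, 8)), 2) = Pow(Add(Mul(1, Rational(8, 3)), 6), 2) = Pow(Add(Rational(8, 3), 6), 2) = Pow(Rational(26, 3), 2) = Rational(676, 9)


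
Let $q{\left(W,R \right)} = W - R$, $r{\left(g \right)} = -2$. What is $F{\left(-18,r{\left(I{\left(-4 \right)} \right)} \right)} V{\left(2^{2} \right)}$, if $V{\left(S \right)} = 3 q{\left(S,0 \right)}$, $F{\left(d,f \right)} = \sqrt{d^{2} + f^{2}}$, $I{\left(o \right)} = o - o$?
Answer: $24 \sqrt{82} \approx 217.33$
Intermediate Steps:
$I{\left(o \right)} = 0$
$V{\left(S \right)} = 3 S$ ($V{\left(S \right)} = 3 \left(S - 0\right) = 3 \left(S + 0\right) = 3 S$)
$F{\left(-18,r{\left(I{\left(-4 \right)} \right)} \right)} V{\left(2^{2} \right)} = \sqrt{\left(-18\right)^{2} + \left(-2\right)^{2}} \cdot 3 \cdot 2^{2} = \sqrt{324 + 4} \cdot 3 \cdot 4 = \sqrt{328} \cdot 12 = 2 \sqrt{82} \cdot 12 = 24 \sqrt{82}$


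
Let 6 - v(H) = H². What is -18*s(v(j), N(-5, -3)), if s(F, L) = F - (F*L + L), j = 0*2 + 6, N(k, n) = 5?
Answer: -2070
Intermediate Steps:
j = 6 (j = 0 + 6 = 6)
v(H) = 6 - H²
s(F, L) = F - L - F*L (s(F, L) = F - (L + F*L) = F + (-L - F*L) = F - L - F*L)
-18*s(v(j), N(-5, -3)) = -18*((6 - 1*6²) - 1*5 - 1*(6 - 1*6²)*5) = -18*((6 - 1*36) - 5 - 1*(6 - 1*36)*5) = -18*((6 - 36) - 5 - 1*(6 - 36)*5) = -18*(-30 - 5 - 1*(-30)*5) = -18*(-30 - 5 + 150) = -18*115 = -2070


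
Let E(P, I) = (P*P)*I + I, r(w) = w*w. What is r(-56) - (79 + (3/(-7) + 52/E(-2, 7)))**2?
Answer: -4009604/1225 ≈ -3273.1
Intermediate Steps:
r(w) = w**2
E(P, I) = I + I*P**2 (E(P, I) = P**2*I + I = I*P**2 + I = I + I*P**2)
r(-56) - (79 + (3/(-7) + 52/E(-2, 7)))**2 = (-56)**2 - (79 + (3/(-7) + 52/((7*(1 + (-2)**2)))))**2 = 3136 - (79 + (3*(-1/7) + 52/((7*(1 + 4)))))**2 = 3136 - (79 + (-3/7 + 52/((7*5))))**2 = 3136 - (79 + (-3/7 + 52/35))**2 = 3136 - (79 + 37/35)**2 = 3136 - (2802/35)**2 = 3136 - 1*7851204/1225 = 3136 - 7851204/1225 = -4009604/1225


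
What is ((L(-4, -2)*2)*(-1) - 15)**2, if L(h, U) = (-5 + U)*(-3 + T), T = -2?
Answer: 7225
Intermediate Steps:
L(h, U) = 25 - 5*U (L(h, U) = (-5 + U)*(-3 - 2) = (-5 + U)*(-5) = 25 - 5*U)
((L(-4, -2)*2)*(-1) - 15)**2 = (((25 - 5*(-2))*2)*(-1) - 15)**2 = (((25 + 10)*2)*(-1) - 15)**2 = ((35*2)*(-1) - 15)**2 = (70*(-1) - 15)**2 = (-70 - 15)**2 = (-85)**2 = 7225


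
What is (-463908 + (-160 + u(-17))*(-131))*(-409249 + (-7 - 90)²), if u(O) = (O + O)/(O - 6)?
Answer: 4075272438720/23 ≈ 1.7719e+11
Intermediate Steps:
u(O) = 2*O/(-6 + O) (u(O) = (2*O)/(-6 + O) = 2*O/(-6 + O))
(-463908 + (-160 + u(-17))*(-131))*(-409249 + (-7 - 90)²) = (-463908 + (-160 + 2*(-17)/(-6 - 17))*(-131))*(-409249 + (-7 - 90)²) = (-463908 + (-160 + 2*(-17)/(-23))*(-131))*(-409249 + (-97)²) = (-463908 + (-160 + 2*(-17)*(-1/23))*(-131))*(-409249 + 9409) = (-463908 + (-160 + 34/23)*(-131))*(-399840) = (-463908 - 3646/23*(-131))*(-399840) = (-463908 + 477626/23)*(-399840) = -10192258/23*(-399840) = 4075272438720/23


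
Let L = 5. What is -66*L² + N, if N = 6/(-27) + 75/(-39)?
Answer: -193301/117 ≈ -1652.1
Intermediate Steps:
N = -251/117 (N = 6*(-1/27) + 75*(-1/39) = -2/9 - 25/13 = -251/117 ≈ -2.1453)
-66*L² + N = -66*5² - 251/117 = -66*25 - 251/117 = -1650 - 251/117 = -193301/117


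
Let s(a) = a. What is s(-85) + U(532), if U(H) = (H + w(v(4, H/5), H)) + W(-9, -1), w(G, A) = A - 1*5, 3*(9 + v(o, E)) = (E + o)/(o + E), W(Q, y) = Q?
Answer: 965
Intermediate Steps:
v(o, E) = -26/3 (v(o, E) = -9 + ((E + o)/(o + E))/3 = -9 + ((E + o)/(E + o))/3 = -9 + (1/3)*1 = -9 + 1/3 = -26/3)
w(G, A) = -5 + A (w(G, A) = A - 5 = -5 + A)
U(H) = -14 + 2*H (U(H) = (H + (-5 + H)) - 9 = (-5 + 2*H) - 9 = -14 + 2*H)
s(-85) + U(532) = -85 + (-14 + 2*532) = -85 + (-14 + 1064) = -85 + 1050 = 965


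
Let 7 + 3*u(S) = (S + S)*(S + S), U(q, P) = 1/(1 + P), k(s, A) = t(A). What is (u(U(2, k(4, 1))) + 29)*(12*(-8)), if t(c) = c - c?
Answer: -2688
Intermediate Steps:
t(c) = 0
k(s, A) = 0
u(S) = -7/3 + 4*S**2/3 (u(S) = -7/3 + ((S + S)*(S + S))/3 = -7/3 + ((2*S)*(2*S))/3 = -7/3 + (4*S**2)/3 = -7/3 + 4*S**2/3)
(u(U(2, k(4, 1))) + 29)*(12*(-8)) = ((-7/3 + 4*(1/(1 + 0))**2/3) + 29)*(12*(-8)) = ((-7/3 + 4*(1/1)**2/3) + 29)*(-96) = ((-7/3 + (4/3)*1**2) + 29)*(-96) = ((-7/3 + (4/3)*1) + 29)*(-96) = ((-7/3 + 4/3) + 29)*(-96) = (-1 + 29)*(-96) = 28*(-96) = -2688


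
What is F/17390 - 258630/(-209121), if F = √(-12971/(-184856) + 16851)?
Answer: 86210/69707 + √2937910208722/229617560 ≈ 1.2442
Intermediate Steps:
F = √2937910208722/13204 (F = √(-12971*(-1/184856) + 16851) = √(1853/26408 + 16851) = √(445003061/26408) = √2937910208722/13204 ≈ 129.81)
F/17390 - 258630/(-209121) = (√2937910208722/13204)/17390 - 258630/(-209121) = (√2937910208722/13204)*(1/17390) - 258630*(-1/209121) = √2937910208722/229617560 + 86210/69707 = 86210/69707 + √2937910208722/229617560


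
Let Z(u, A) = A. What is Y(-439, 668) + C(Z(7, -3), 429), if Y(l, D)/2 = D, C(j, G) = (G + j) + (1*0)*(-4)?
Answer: 1762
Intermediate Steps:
C(j, G) = G + j (C(j, G) = (G + j) + 0*(-4) = (G + j) + 0 = G + j)
Y(l, D) = 2*D
Y(-439, 668) + C(Z(7, -3), 429) = 2*668 + (429 - 3) = 1336 + 426 = 1762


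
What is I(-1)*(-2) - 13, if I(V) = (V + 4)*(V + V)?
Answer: -1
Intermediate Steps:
I(V) = 2*V*(4 + V) (I(V) = (4 + V)*(2*V) = 2*V*(4 + V))
I(-1)*(-2) - 13 = (2*(-1)*(4 - 1))*(-2) - 13 = (2*(-1)*3)*(-2) - 13 = -6*(-2) - 13 = 12 - 13 = -1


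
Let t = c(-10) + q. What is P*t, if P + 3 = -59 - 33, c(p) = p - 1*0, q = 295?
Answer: -27075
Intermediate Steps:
c(p) = p (c(p) = p + 0 = p)
P = -95 (P = -3 + (-59 - 33) = -3 - 92 = -95)
t = 285 (t = -10 + 295 = 285)
P*t = -95*285 = -27075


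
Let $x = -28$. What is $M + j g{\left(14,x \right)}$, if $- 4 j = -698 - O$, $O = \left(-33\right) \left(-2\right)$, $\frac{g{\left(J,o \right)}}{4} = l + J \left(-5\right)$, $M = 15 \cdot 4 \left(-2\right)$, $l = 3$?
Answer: $-51308$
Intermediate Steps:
$M = -120$ ($M = 15 \left(-8\right) = -120$)
$g{\left(J,o \right)} = 12 - 20 J$ ($g{\left(J,o \right)} = 4 \left(3 + J \left(-5\right)\right) = 4 \left(3 - 5 J\right) = 12 - 20 J$)
$O = 66$
$j = 191$ ($j = - \frac{-698 - 66}{4} = \left(- \frac{1}{4}\right) \left(-764\right) = 191$)
$M + j g{\left(14,x \right)} = -120 + 191 \left(12 - 280\right) = -120 + 191 \left(-268\right) = -120 - 51188 = -51308$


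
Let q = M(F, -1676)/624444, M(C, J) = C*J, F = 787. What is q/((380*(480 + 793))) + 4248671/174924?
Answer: 6684320924805941/275203319733945 ≈ 24.289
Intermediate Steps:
q = -329753/156111 (q = (787*(-1676))/624444 = -1319012*1/624444 = -329753/156111 ≈ -2.1123)
q/((380*(480 + 793))) + 4248671/174924 = -329753*1/(380*(480 + 793))/156111 + 4248671/174924 = -329753/(156111*(380*1273)) + 4248671*(1/174924) = -329753/156111/483740 + 4248671/174924 = -329753/156111*1/483740 + 4248671/174924 = -329753/75517135140 + 4248671/174924 = 6684320924805941/275203319733945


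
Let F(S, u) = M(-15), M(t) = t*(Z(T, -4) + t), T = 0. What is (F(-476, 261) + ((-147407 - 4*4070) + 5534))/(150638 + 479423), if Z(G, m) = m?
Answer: -157868/630061 ≈ -0.25056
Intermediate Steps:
M(t) = t*(-4 + t)
F(S, u) = 285 (F(S, u) = -15*(-4 - 15) = -15*(-19) = 285)
(F(-476, 261) + ((-147407 - 4*4070) + 5534))/(150638 + 479423) = (285 + ((-147407 - 4*4070) + 5534))/(150638 + 479423) = (285 + ((-147407 - 16280) + 5534))/630061 = (285 + (-163687 + 5534))*(1/630061) = (285 - 158153)*(1/630061) = -157868*1/630061 = -157868/630061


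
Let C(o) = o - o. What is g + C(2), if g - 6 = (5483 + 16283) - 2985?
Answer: 18787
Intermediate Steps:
g = 18787 (g = 6 + ((5483 + 16283) - 2985) = 6 + (21766 - 2985) = 6 + 18781 = 18787)
C(o) = 0
g + C(2) = 18787 + 0 = 18787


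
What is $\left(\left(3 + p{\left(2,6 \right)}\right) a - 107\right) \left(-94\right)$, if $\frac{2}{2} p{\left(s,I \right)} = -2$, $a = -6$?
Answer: $10622$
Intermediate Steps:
$p{\left(s,I \right)} = -2$
$\left(\left(3 + p{\left(2,6 \right)}\right) a - 107\right) \left(-94\right) = \left(\left(3 - 2\right) \left(-6\right) - 107\right) \left(-94\right) = \left(1 \left(-6\right) - 107\right) \left(-94\right) = \left(-6 - 107\right) \left(-94\right) = \left(-113\right) \left(-94\right) = 10622$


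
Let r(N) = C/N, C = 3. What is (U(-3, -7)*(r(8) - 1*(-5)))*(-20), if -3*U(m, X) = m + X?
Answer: -1075/3 ≈ -358.33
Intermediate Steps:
r(N) = 3/N
U(m, X) = -X/3 - m/3 (U(m, X) = -(m + X)/3 = -(X + m)/3 = -X/3 - m/3)
(U(-3, -7)*(r(8) - 1*(-5)))*(-20) = ((-⅓*(-7) - ⅓*(-3))*(3/8 - 1*(-5)))*(-20) = ((7/3 + 1)*(3*(⅛) + 5))*(-20) = (10*(3/8 + 5)/3)*(-20) = ((10/3)*(43/8))*(-20) = (215/12)*(-20) = -1075/3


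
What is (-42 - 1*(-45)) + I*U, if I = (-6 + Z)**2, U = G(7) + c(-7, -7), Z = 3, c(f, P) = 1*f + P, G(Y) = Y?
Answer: -60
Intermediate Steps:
c(f, P) = P + f (c(f, P) = f + P = P + f)
U = -7 (U = 7 + (-7 - 7) = 7 - 14 = -7)
I = 9 (I = (-6 + 3)**2 = (-3)**2 = 9)
(-42 - 1*(-45)) + I*U = (-42 - 1*(-45)) + 9*(-7) = (-42 + 45) - 63 = 3 - 63 = -60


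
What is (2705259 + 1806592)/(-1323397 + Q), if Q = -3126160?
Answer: -4511851/4449557 ≈ -1.0140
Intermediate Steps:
(2705259 + 1806592)/(-1323397 + Q) = (2705259 + 1806592)/(-1323397 - 3126160) = 4511851/(-4449557) = 4511851*(-1/4449557) = -4511851/4449557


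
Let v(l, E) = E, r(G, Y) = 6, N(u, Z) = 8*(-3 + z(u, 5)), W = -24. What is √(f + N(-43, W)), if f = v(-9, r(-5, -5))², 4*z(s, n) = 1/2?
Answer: √13 ≈ 3.6056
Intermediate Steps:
z(s, n) = ⅛ (z(s, n) = (¼)/2 = (¼)*(½) = ⅛)
N(u, Z) = -23 (N(u, Z) = 8*(-3 + ⅛) = 8*(-23/8) = -23)
f = 36 (f = 6² = 36)
√(f + N(-43, W)) = √(36 - 23) = √13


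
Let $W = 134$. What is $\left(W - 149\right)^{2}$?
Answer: $225$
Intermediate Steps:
$\left(W - 149\right)^{2} = \left(134 - 149\right)^{2} = \left(-15\right)^{2} = 225$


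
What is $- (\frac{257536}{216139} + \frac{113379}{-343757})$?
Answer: $- \frac{64024179071}{74299294223} \approx -0.86171$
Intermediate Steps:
$- (\frac{257536}{216139} + \frac{113379}{-343757}) = - (257536 \cdot \frac{1}{216139} + 113379 \left(- \frac{1}{343757}\right)) = - (\frac{257536}{216139} - \frac{113379}{343757}) = \left(-1\right) \frac{64024179071}{74299294223} = - \frac{64024179071}{74299294223}$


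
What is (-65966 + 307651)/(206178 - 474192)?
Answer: -241685/268014 ≈ -0.90176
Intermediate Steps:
(-65966 + 307651)/(206178 - 474192) = 241685/(-268014) = 241685*(-1/268014) = -241685/268014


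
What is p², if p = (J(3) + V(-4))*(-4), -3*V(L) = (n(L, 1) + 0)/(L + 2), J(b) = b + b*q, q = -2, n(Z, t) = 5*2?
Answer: 256/9 ≈ 28.444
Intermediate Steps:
n(Z, t) = 10
J(b) = -b (J(b) = b + b*(-2) = b - 2*b = -b)
V(L) = -10/(3*(2 + L)) (V(L) = -(10 + 0)/(3*(L + 2)) = -10/(3*(2 + L)))
p = 16/3 (p = (-1*3 - 10/(6 + 3*(-4)))*(-4) = (-3 - 10/(6 - 12))*(-4) = (-3 - 10/(-6))*(-4) = (-3 - 10*(-⅙))*(-4) = (-3 + 5/3)*(-4) = -4/3*(-4) = 16/3 ≈ 5.3333)
p² = (16/3)² = 256/9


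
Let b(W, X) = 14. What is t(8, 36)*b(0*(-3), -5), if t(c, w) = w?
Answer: 504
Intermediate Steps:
t(8, 36)*b(0*(-3), -5) = 36*14 = 504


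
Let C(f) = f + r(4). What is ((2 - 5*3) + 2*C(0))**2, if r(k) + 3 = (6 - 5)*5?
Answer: 81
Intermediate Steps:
r(k) = 2 (r(k) = -3 + (6 - 5)*5 = -3 + 1*5 = -3 + 5 = 2)
C(f) = 2 + f (C(f) = f + 2 = 2 + f)
((2 - 5*3) + 2*C(0))**2 = ((2 - 5*3) + 2*(2 + 0))**2 = ((2 - 15) + 2*2)**2 = (-13 + 4)**2 = (-9)**2 = 81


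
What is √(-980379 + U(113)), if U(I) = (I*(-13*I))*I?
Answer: 2*I*√4934510 ≈ 4442.8*I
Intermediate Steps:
U(I) = -13*I³ (U(I) = (-13*I²)*I = -13*I³)
√(-980379 + U(113)) = √(-980379 - 13*113³) = √(-980379 - 13*1442897) = √(-980379 - 18757661) = √(-19738040) = 2*I*√4934510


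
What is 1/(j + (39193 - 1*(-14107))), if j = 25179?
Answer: 1/78479 ≈ 1.2742e-5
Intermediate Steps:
1/(j + (39193 - 1*(-14107))) = 1/(25179 + (39193 - 1*(-14107))) = 1/(25179 + (39193 + 14107)) = 1/(25179 + 53300) = 1/78479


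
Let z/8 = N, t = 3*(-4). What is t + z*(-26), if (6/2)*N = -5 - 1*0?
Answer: 1004/3 ≈ 334.67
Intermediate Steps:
t = -12
N = -5/3 (N = (-5 - 1*0)/3 = (-5 + 0)/3 = (1/3)*(-5) = -5/3 ≈ -1.6667)
z = -40/3 (z = 8*(-5/3) = -40/3 ≈ -13.333)
t + z*(-26) = -12 - 40/3*(-26) = -12 + 1040/3 = 1004/3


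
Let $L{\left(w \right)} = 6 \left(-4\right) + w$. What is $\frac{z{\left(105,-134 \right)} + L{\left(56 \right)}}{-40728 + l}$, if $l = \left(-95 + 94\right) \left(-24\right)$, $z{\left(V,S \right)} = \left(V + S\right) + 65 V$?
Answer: $- \frac{569}{3392} \approx -0.16775$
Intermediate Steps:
$L{\left(w \right)} = -24 + w$
$z{\left(V,S \right)} = S + 66 V$ ($z{\left(V,S \right)} = \left(S + V\right) + 65 V = S + 66 V$)
$l = 24$ ($l = \left(-1\right) \left(-24\right) = 24$)
$\frac{z{\left(105,-134 \right)} + L{\left(56 \right)}}{-40728 + l} = \frac{\left(-134 + 66 \cdot 105\right) + \left(-24 + 56\right)}{-40728 + 24} = \frac{\left(-134 + 6930\right) + 32}{-40704} = \left(6796 + 32\right) \left(- \frac{1}{40704}\right) = 6828 \left(- \frac{1}{40704}\right) = - \frac{569}{3392}$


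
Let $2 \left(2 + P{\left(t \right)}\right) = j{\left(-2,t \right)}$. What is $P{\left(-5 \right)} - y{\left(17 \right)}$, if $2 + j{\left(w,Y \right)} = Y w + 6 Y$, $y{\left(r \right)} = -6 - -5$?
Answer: $-12$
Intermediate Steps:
$y{\left(r \right)} = -1$ ($y{\left(r \right)} = -6 + 5 = -1$)
$j{\left(w,Y \right)} = -2 + 6 Y + Y w$ ($j{\left(w,Y \right)} = -2 + \left(Y w + 6 Y\right) = -2 + \left(6 Y + Y w\right) = -2 + 6 Y + Y w$)
$P{\left(t \right)} = -3 + 2 t$ ($P{\left(t \right)} = -2 + \frac{-2 + 6 t + t \left(-2\right)}{2} = -2 + \frac{-2 + 6 t - 2 t}{2} = -2 + \frac{-2 + 4 t}{2} = -2 + \left(-1 + 2 t\right) = -3 + 2 t$)
$P{\left(-5 \right)} - y{\left(17 \right)} = \left(-3 + 2 \left(-5\right)\right) - -1 = \left(-3 - 10\right) + 1 = -13 + 1 = -12$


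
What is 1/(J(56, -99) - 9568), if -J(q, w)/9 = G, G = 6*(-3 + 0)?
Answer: -1/9406 ≈ -0.00010632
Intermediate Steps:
G = -18 (G = 6*(-3) = -18)
J(q, w) = 162 (J(q, w) = -9*(-18) = 162)
1/(J(56, -99) - 9568) = 1/(162 - 9568) = 1/(-9406) = -1/9406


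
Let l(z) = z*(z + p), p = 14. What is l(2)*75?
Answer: 2400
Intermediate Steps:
l(z) = z*(14 + z) (l(z) = z*(z + 14) = z*(14 + z))
l(2)*75 = (2*(14 + 2))*75 = (2*16)*75 = 32*75 = 2400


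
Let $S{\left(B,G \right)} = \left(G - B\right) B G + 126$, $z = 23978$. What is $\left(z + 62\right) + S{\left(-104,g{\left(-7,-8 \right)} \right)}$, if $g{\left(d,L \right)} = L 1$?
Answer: $104038$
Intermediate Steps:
$g{\left(d,L \right)} = L$
$S{\left(B,G \right)} = 126 + B G \left(G - B\right)$ ($S{\left(B,G \right)} = B \left(G - B\right) G + 126 = B G \left(G - B\right) + 126 = 126 + B G \left(G - B\right)$)
$\left(z + 62\right) + S{\left(-104,g{\left(-7,-8 \right)} \right)} = \left(23978 + 62\right) - \left(-126 - 86528 + 6656\right) = 24040 - \left(6530 - 86528\right) = 24040 + \left(126 - 6656 + 86528\right) = 24040 + 79998 = 104038$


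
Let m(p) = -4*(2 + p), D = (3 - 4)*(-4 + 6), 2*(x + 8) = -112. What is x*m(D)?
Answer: 0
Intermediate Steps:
x = -64 (x = -8 + (½)*(-112) = -8 - 56 = -64)
D = -2 (D = -1*2 = -2)
m(p) = -8 - 4*p
x*m(D) = -64*(-8 - 4*(-2)) = -64*(-8 + 8) = -64*0 = 0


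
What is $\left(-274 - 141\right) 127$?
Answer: $-52705$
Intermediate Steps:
$\left(-274 - 141\right) 127 = \left(-415\right) 127 = -52705$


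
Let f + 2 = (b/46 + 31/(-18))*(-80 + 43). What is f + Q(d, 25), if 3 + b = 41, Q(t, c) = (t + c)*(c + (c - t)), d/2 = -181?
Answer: -57468517/414 ≈ -1.3881e+5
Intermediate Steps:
d = -362 (d = 2*(-181) = -362)
Q(t, c) = (c + t)*(-t + 2*c)
b = 38 (b = -3 + 41 = 38)
f = 12899/414 (f = -2 + (38/46 + 31/(-18))*(-80 + 43) = -2 + (38*(1/46) + 31*(-1/18))*(-37) = -2 + (19/23 - 31/18)*(-37) = -2 - 371/414*(-37) = -2 + 13727/414 = 12899/414 ≈ 31.157)
f + Q(d, 25) = 12899/414 + (-1*(-362)² + 2*25² + 25*(-362)) = 12899/414 + (-1*131044 + 2*625 - 9050) = 12899/414 + (-131044 + 1250 - 9050) = 12899/414 - 138844 = -57468517/414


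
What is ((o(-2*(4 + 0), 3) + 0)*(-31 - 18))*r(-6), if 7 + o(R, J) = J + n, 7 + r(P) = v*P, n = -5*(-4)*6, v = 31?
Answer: 1097012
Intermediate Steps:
n = 120 (n = 20*6 = 120)
r(P) = -7 + 31*P
o(R, J) = 113 + J (o(R, J) = -7 + (J + 120) = -7 + (120 + J) = 113 + J)
((o(-2*(4 + 0), 3) + 0)*(-31 - 18))*r(-6) = (((113 + 3) + 0)*(-31 - 18))*(-7 + 31*(-6)) = ((116 + 0)*(-49))*(-7 - 186) = (116*(-49))*(-193) = -5684*(-193) = 1097012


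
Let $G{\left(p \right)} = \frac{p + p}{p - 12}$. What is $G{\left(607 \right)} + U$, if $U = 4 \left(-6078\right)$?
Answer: $- \frac{14464426}{595} \approx -24310.0$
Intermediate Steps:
$G{\left(p \right)} = \frac{2 p}{-12 + p}$
$U = -24312$
$G{\left(607 \right)} + U = 2 \cdot 607 \frac{1}{-12 + 607} - 24312 = 2 \cdot 607 \cdot \frac{1}{595} - 24312 = \frac{1214}{595} - 24312 = - \frac{14464426}{595}$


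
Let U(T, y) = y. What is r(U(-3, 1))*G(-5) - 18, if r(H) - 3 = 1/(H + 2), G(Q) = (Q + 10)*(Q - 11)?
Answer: -854/3 ≈ -284.67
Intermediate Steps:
G(Q) = (-11 + Q)*(10 + Q) (G(Q) = (10 + Q)*(-11 + Q) = (-11 + Q)*(10 + Q))
r(H) = 3 + 1/(2 + H) (r(H) = 3 + 1/(H + 2) = 3 + 1/(2 + H))
r(U(-3, 1))*G(-5) - 18 = ((7 + 3*1)/(2 + 1))*(-110 + (-5)**2 - 1*(-5)) - 18 = ((7 + 3)/3)*(-110 + 25 + 5) - 18 = ((1/3)*10)*(-80) - 18 = (10/3)*(-80) - 18 = -800/3 - 18 = -854/3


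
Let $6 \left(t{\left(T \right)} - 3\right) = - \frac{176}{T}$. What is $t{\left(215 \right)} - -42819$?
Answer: $\frac{27620102}{645} \approx 42822.0$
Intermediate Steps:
$t{\left(T \right)} = 3 - \frac{88}{3 T}$ ($t{\left(T \right)} = 3 + \frac{\left(-176\right) \frac{1}{T}}{6} = 3 - \frac{88}{3 T}$)
$t{\left(215 \right)} - -42819 = \left(3 - \frac{88}{3 \cdot 215}\right) - -42819 = \left(3 - \frac{88}{645}\right) + 42819 = \frac{1847}{645} + 42819 = \frac{27620102}{645}$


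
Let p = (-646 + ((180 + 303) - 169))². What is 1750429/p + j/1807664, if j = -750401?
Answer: 96296102751/6226498648 ≈ 15.466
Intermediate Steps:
p = 110224 (p = (-646 + (483 - 169))² = (-646 + 314)² = (-332)² = 110224)
1750429/p + j/1807664 = 1750429/110224 - 750401/1807664 = 96296102751/6226498648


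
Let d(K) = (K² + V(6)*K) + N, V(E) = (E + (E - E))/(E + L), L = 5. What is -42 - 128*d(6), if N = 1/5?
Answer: -280198/55 ≈ -5094.5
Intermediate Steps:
V(E) = E/(5 + E) (V(E) = (E + (E - E))/(E + 5) = (E + 0)/(5 + E) = E/(5 + E))
N = ⅕ ≈ 0.20000
d(K) = ⅕ + K² + 6*K/11 (d(K) = (K² + (6/(5 + 6))*K) + ⅕ = (K² + (6/11)*K) + ⅕ = (K² + (6*(1/11))*K) + ⅕ = (K² + 6*K/11) + ⅕ = ⅕ + K² + 6*K/11)
-42 - 128*d(6) = -42 - 128*(⅕ + 6² + (6/11)*6) = -42 - 128*(⅕ + 36 + 36/11) = -42 - 128*2171/55 = -42 - 277888/55 = -280198/55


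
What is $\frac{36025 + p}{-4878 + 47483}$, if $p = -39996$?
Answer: $- \frac{3971}{42605} \approx -0.093205$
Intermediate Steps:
$\frac{36025 + p}{-4878 + 47483} = \frac{36025 - 39996}{-4878 + 47483} = - \frac{3971}{42605}$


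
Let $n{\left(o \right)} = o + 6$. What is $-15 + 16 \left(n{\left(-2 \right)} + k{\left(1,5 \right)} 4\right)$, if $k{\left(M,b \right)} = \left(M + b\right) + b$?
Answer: $753$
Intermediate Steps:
$n{\left(o \right)} = 6 + o$
$k{\left(M,b \right)} = M + 2 b$
$-15 + 16 \left(n{\left(-2 \right)} + k{\left(1,5 \right)} 4\right) = -15 + 16 \left(\left(6 - 2\right) + \left(1 + 2 \cdot 5\right) 4\right) = -15 + 16 \left(4 + \left(1 + 10\right) 4\right) = -15 + 16 \left(4 + 11 \cdot 4\right) = -15 + 16 \left(4 + 44\right) = -15 + 16 \cdot 48 = -15 + 768 = 753$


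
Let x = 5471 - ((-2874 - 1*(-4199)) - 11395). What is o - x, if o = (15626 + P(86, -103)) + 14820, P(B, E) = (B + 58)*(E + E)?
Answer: -14759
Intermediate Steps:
P(B, E) = 2*E*(58 + B) (P(B, E) = (58 + B)*(2*E) = 2*E*(58 + B))
o = 782 (o = (15626 + 2*(-103)*(58 + 86)) + 14820 = (15626 + 2*(-103)*144) + 14820 = (15626 - 29664) + 14820 = -14038 + 14820 = 782)
x = 15541 (x = 5471 - ((-2874 + 4199) - 11395) = 5471 - (1325 - 11395) = 5471 - 1*(-10070) = 5471 + 10070 = 15541)
o - x = 782 - 1*15541 = 782 - 15541 = -14759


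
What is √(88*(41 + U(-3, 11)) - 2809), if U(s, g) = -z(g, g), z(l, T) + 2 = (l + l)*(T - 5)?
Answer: I*√10641 ≈ 103.16*I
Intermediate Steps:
z(l, T) = -2 + 2*l*(-5 + T) (z(l, T) = -2 + (l + l)*(T - 5) = -2 + (2*l)*(-5 + T) = -2 + 2*l*(-5 + T))
U(s, g) = 2 - 2*g² + 10*g (U(s, g) = -(-2 - 10*g + 2*g*g) = -(-2 - 10*g + 2*g²) = 2 - 2*g² + 10*g)
√(88*(41 + U(-3, 11)) - 2809) = √(88*(41 + (2 - 2*11² + 10*11)) - 2809) = √(88*(41 + (2 - 2*121 + 110)) - 2809) = √(88*(41 + (2 - 242 + 110)) - 2809) = √(88*(41 - 130) - 2809) = √(88*(-89) - 2809) = √(-7832 - 2809) = √(-10641) = I*√10641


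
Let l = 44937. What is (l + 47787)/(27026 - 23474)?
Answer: 7727/296 ≈ 26.105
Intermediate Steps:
(l + 47787)/(27026 - 23474) = (44937 + 47787)/(27026 - 23474) = 92724/3552 = 92724*(1/3552) = 7727/296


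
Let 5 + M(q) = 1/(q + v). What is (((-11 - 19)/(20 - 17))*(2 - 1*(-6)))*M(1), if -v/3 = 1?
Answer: 440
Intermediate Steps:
v = -3 (v = -3*1 = -3)
M(q) = -5 + 1/(-3 + q) (M(q) = -5 + 1/(q - 3) = -5 + 1/(-3 + q))
(((-11 - 19)/(20 - 17))*(2 - 1*(-6)))*M(1) = (((-11 - 19)/(20 - 17))*(2 - 1*(-6)))*((16 - 5*1)/(-3 + 1)) = ((-30/3)*(2 + 6))*((16 - 5)/(-2)) = (-30*⅓*8)*(-½*11) = -10*8*(-11/2) = -80*(-11/2) = 440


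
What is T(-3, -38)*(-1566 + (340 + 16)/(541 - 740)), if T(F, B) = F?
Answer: 935970/199 ≈ 4703.4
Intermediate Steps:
T(-3, -38)*(-1566 + (340 + 16)/(541 - 740)) = -3*(-1566 + (340 + 16)/(541 - 740)) = -3*(-1566 + 356/(-199)) = -3*(-1566 + 356*(-1/199)) = -3*(-1566 - 356/199) = -3*(-311990/199) = 935970/199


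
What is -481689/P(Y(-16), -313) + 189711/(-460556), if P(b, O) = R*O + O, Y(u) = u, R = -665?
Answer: -65318193909/23929568648 ≈ -2.7296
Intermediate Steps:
P(b, O) = -664*O (P(b, O) = -665*O + O = -664*O)
-481689/P(Y(-16), -313) + 189711/(-460556) = -481689/((-664*(-313))) + 189711/(-460556) = -481689/207832 + 189711*(-1/460556) = -481689*1/207832 - 189711/460556 = -481689/207832 - 189711/460556 = -65318193909/23929568648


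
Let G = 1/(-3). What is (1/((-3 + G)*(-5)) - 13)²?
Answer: 418609/2500 ≈ 167.44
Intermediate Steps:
G = -⅓ ≈ -0.33333
(1/((-3 + G)*(-5)) - 13)² = (1/((-3 - ⅓)*(-5)) - 13)² = (1/(-10/3*(-5)) - 13)² = (1/(50/3) - 13)² = (3/50 - 13)² = (-647/50)² = 418609/2500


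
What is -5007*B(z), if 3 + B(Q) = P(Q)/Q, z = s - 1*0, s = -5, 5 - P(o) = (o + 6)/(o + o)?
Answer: 1006407/50 ≈ 20128.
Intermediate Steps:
P(o) = 5 - (6 + o)/(2*o) (P(o) = 5 - (o + 6)/(o + o) = 5 - (6 + o)/(2*o))
z = -5 (z = -5 - 1*0 = -5 + 0 = -5)
B(Q) = -3 + (9/2 - 3/Q)/Q
-5007*B(z) = -5007*(-3 - 3/(-5)² + (9/2)/(-5)) = -5007*(-3 - 3*1/25 + (9/2)*(-⅕)) = -5007*(-3 - 3/25 - 9/10) = -5007*(-201/50) = 1006407/50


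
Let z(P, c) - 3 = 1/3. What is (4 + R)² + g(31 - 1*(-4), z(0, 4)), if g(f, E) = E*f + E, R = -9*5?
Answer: 1801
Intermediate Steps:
R = -45
z(P, c) = 10/3 (z(P, c) = 3 + 1/3 = 3 + ⅓ = 10/3)
g(f, E) = E + E*f
(4 + R)² + g(31 - 1*(-4), z(0, 4)) = (4 - 45)² + 10*(1 + (31 - 1*(-4)))/3 = (-41)² + 10*(1 + (31 + 4))/3 = 1681 + 10*(1 + 35)/3 = 1681 + (10/3)*36 = 1681 + 120 = 1801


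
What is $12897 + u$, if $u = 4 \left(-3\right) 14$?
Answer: $12729$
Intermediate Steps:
$u = -168$ ($u = \left(-12\right) 14 = -168$)
$12897 + u = 12897 - 168 = 12729$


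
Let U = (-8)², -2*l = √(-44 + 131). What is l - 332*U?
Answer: -21248 - √87/2 ≈ -21253.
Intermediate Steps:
l = -√87/2 (l = -√(-44 + 131)/2 = -√87/2 ≈ -4.6637)
U = 64
l - 332*U = -√87/2 - 332*64 = -√87/2 - 21248 = -21248 - √87/2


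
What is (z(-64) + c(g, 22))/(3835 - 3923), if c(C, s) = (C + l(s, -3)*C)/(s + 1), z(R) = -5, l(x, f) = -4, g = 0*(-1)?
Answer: 5/88 ≈ 0.056818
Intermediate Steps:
g = 0
c(C, s) = -3*C/(1 + s) (c(C, s) = (C - 4*C)/(s + 1) = (-3*C)/(1 + s) = -3*C/(1 + s))
(z(-64) + c(g, 22))/(3835 - 3923) = (-5 - 3*0/(1 + 22))/(3835 - 3923) = (-5 - 3*0/23)/(-88) = (-5 - 3*0*1/23)*(-1/88) = (-5 + 0)*(-1/88) = -5*(-1/88) = 5/88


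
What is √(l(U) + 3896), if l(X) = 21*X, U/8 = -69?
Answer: 4*I*√481 ≈ 87.727*I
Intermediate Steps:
U = -552 (U = 8*(-69) = -552)
√(l(U) + 3896) = √(21*(-552) + 3896) = √(-11592 + 3896) = √(-7696) = 4*I*√481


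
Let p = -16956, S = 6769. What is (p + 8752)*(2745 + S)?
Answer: -78052856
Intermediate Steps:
(p + 8752)*(2745 + S) = (-16956 + 8752)*(2745 + 6769) = -8204*9514 = -78052856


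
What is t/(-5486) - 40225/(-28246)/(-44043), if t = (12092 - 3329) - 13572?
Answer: 1495590211813/1706198909727 ≈ 0.87656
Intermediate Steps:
t = -4809 (t = 8763 - 13572 = -4809)
t/(-5486) - 40225/(-28246)/(-44043) = -4809/(-5486) - 40225/(-28246)/(-44043) = -4809*(-1/5486) - 40225*(-1/28246)*(-1/44043) = 4809/5486 + (40225/28246)*(-1/44043) = 4809/5486 - 40225/1244038578 = 1495590211813/1706198909727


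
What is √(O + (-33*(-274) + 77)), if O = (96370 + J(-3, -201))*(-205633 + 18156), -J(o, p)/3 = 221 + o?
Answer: I*√17944539413 ≈ 1.3396e+5*I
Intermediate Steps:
J(o, p) = -663 - 3*o (J(o, p) = -3*(221 + o) = -663 - 3*o)
O = -17944548532 (O = (96370 + (-663 - 3*(-3)))*(-205633 + 18156) = (96370 + (-663 + 9))*(-187477) = (96370 - 654)*(-187477) = 95716*(-187477) = -17944548532)
√(O + (-33*(-274) + 77)) = √(-17944548532 + (-33*(-274) + 77)) = √(-17944548532 + (9042 + 77)) = √(-17944548532 + 9119) = √(-17944539413) = I*√17944539413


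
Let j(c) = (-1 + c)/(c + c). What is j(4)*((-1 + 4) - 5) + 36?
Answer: 141/4 ≈ 35.250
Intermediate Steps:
j(c) = (-1 + c)/(2*c) (j(c) = (-1 + c)/((2*c)) = (-1 + c)*(1/(2*c)) = (-1 + c)/(2*c))
j(4)*((-1 + 4) - 5) + 36 = ((½)*(-1 + 4)/4)*((-1 + 4) - 5) + 36 = ((½)*(¼)*3)*(3 - 5) + 36 = (3/8)*(-2) + 36 = -¾ + 36 = 141/4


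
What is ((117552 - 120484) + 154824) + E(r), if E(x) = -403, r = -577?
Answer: 151489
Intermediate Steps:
((117552 - 120484) + 154824) + E(r) = ((117552 - 120484) + 154824) - 403 = (-2932 + 154824) - 403 = 151892 - 403 = 151489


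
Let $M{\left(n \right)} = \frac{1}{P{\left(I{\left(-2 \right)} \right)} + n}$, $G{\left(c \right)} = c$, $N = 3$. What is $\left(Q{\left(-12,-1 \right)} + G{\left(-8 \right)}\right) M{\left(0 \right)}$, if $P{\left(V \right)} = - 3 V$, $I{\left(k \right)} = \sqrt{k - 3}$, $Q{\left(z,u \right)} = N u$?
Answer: $- \frac{11 i \sqrt{5}}{15} \approx - 1.6398 i$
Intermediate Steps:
$Q{\left(z,u \right)} = 3 u$
$I{\left(k \right)} = \sqrt{-3 + k}$
$M{\left(n \right)} = \frac{1}{n - 3 i \sqrt{5}}$ ($M{\left(n \right)} = \frac{1}{- 3 \sqrt{-3 - 2} + n} = \frac{1}{- 3 \sqrt{-5} + n} = \frac{1}{- 3 i \sqrt{5} + n} = \frac{1}{n - 3 i \sqrt{5}}$)
$\left(Q{\left(-12,-1 \right)} + G{\left(-8 \right)}\right) M{\left(0 \right)} = \frac{3 \left(-1\right) - 8}{0 - 3 i \sqrt{5}} = \frac{-3 - 8}{\left(-3\right) i \sqrt{5}} = - 11 \frac{i \sqrt{5}}{15} = - \frac{11 i \sqrt{5}}{15}$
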